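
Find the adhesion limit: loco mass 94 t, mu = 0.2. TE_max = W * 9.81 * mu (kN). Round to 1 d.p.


TE_max = W * g * mu
TE_max = 94 * 9.81 * 0.2
TE_max = 922.14 * 0.2
TE_max = 184.4 kN

184.4


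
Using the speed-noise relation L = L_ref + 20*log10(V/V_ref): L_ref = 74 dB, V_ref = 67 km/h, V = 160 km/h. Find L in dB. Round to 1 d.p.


V/V_ref = 160 / 67 = 2.38806
log10(2.38806) = 0.378045
20 * 0.378045 = 7.5609
L = 74 + 7.5609 = 81.6 dB

81.6


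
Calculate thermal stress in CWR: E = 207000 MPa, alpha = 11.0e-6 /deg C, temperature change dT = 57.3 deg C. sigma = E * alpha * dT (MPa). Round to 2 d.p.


sigma = E * alpha * dT
sigma = 207000 * 11.0e-6 * 57.3
sigma = 2.277 * 57.3
sigma = 130.47 MPa

130.47


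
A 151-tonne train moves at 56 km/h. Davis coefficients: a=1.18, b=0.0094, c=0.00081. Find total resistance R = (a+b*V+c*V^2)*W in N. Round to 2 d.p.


b*V = 0.0094 * 56 = 0.5264
c*V^2 = 0.00081 * 3136 = 2.54016
R_per_t = 1.18 + 0.5264 + 2.54016 = 4.24656 N/t
R_total = 4.24656 * 151 = 641.23 N

641.23


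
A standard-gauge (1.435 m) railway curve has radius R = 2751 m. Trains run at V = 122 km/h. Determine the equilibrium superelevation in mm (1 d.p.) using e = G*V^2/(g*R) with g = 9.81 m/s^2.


Convert speed: V = 122 / 3.6 = 33.8889 m/s
Apply formula: e = 1.435 * 33.8889^2 / (9.81 * 2751)
e = 1.435 * 1148.4568 / 26987.31
e = 0.061067 m = 61.1 mm

61.1


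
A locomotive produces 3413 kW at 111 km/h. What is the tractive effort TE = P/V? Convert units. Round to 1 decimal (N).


Convert: P = 3413 kW = 3413000 W
V = 111 / 3.6 = 30.8333 m/s
TE = 3413000 / 30.8333
TE = 110691.9 N

110691.9


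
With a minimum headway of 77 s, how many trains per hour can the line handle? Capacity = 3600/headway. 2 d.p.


Capacity = 3600 / headway
Capacity = 3600 / 77
Capacity = 46.75 trains/hour

46.75


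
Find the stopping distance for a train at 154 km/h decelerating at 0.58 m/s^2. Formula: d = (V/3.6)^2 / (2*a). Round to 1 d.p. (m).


Convert speed: V = 154 / 3.6 = 42.7778 m/s
V^2 = 1829.9383
d = 1829.9383 / (2 * 0.58)
d = 1829.9383 / 1.16
d = 1577.5 m

1577.5


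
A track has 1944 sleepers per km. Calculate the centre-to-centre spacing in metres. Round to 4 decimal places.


Spacing = 1000 m / number of sleepers
Spacing = 1000 / 1944
Spacing = 0.5144 m

0.5144


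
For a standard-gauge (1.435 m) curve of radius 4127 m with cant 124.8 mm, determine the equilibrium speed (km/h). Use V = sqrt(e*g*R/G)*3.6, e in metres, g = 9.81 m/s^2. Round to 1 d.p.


Convert cant: e = 124.8 mm = 0.1248 m
V_ms = sqrt(0.1248 * 9.81 * 4127 / 1.435)
V_ms = sqrt(3521.001098) = 59.338 m/s
V = 59.338 * 3.6 = 213.6 km/h

213.6


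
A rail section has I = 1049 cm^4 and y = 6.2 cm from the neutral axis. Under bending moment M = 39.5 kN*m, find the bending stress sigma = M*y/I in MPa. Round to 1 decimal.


Convert units:
M = 39.5 kN*m = 39500000 N*mm
y = 6.2 cm = 62 mm
I = 1049 cm^4 = 10490000 mm^4
sigma = 39500000 * 62 / 10490000
sigma = 233.5 MPa

233.5


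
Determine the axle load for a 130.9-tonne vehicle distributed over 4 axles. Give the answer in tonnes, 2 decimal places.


Load per axle = total weight / number of axles
Load = 130.9 / 4
Load = 32.73 tonnes

32.73


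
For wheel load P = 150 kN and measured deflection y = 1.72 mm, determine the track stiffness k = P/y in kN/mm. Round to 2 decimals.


Track stiffness k = P / y
k = 150 / 1.72
k = 87.21 kN/mm

87.21


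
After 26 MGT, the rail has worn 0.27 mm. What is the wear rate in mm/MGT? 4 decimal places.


Wear rate = total wear / cumulative tonnage
Rate = 0.27 / 26
Rate = 0.0104 mm/MGT

0.0104


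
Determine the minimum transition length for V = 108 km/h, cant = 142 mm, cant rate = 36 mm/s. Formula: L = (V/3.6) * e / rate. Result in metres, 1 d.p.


Convert speed: V = 108 / 3.6 = 30.0 m/s
L = 30.0 * 142 / 36
L = 4260.0 / 36
L = 118.3 m

118.3


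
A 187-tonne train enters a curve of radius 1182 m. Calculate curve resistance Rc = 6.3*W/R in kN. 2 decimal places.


Rc = 6.3 * W / R
Rc = 6.3 * 187 / 1182
Rc = 1178.1 / 1182
Rc = 1.00 kN

1.00


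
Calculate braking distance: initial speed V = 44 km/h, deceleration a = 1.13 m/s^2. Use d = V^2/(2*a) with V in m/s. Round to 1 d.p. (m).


Convert speed: V = 44 / 3.6 = 12.2222 m/s
V^2 = 149.3827
d = 149.3827 / (2 * 1.13)
d = 149.3827 / 2.26
d = 66.1 m

66.1


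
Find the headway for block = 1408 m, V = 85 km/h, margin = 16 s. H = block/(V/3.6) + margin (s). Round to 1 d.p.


V = 85 / 3.6 = 23.6111 m/s
Block traversal time = 1408 / 23.6111 = 59.6329 s
Headway = 59.6329 + 16
Headway = 75.6 s

75.6


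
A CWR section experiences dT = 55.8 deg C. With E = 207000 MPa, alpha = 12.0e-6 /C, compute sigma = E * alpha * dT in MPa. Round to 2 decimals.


sigma = E * alpha * dT
sigma = 207000 * 12.0e-6 * 55.8
sigma = 2.484 * 55.8
sigma = 138.61 MPa

138.61


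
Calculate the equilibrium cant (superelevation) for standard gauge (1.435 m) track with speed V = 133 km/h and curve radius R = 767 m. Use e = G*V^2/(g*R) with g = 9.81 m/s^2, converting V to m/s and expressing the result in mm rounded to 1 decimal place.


Convert speed: V = 133 / 3.6 = 36.9444 m/s
Apply formula: e = 1.435 * 36.9444^2 / (9.81 * 767)
e = 1.435 * 1364.892 / 7524.27
e = 0.260307 m = 260.3 mm

260.3


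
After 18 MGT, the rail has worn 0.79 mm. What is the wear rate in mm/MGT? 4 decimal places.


Wear rate = total wear / cumulative tonnage
Rate = 0.79 / 18
Rate = 0.0439 mm/MGT

0.0439


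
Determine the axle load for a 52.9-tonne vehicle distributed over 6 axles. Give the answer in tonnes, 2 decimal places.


Load per axle = total weight / number of axles
Load = 52.9 / 6
Load = 8.82 tonnes

8.82


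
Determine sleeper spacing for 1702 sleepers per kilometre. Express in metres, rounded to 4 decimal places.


Spacing = 1000 m / number of sleepers
Spacing = 1000 / 1702
Spacing = 0.5875 m

0.5875


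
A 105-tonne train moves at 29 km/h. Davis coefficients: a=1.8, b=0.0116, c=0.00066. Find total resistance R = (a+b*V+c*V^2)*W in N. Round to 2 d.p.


b*V = 0.0116 * 29 = 0.3364
c*V^2 = 0.00066 * 841 = 0.55506
R_per_t = 1.8 + 0.3364 + 0.55506 = 2.69146 N/t
R_total = 2.69146 * 105 = 282.60 N

282.60


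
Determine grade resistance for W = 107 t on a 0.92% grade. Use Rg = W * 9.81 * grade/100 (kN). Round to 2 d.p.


Rg = W * 9.81 * grade / 100
Rg = 107 * 9.81 * 0.92 / 100
Rg = 1049.67 * 0.0092
Rg = 9.66 kN

9.66


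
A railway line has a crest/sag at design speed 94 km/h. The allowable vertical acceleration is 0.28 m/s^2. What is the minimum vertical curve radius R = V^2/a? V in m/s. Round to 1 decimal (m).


Convert speed: V = 94 / 3.6 = 26.1111 m/s
V^2 = 681.7901 m^2/s^2
R_v = 681.7901 / 0.28
R_v = 2435.0 m

2435.0


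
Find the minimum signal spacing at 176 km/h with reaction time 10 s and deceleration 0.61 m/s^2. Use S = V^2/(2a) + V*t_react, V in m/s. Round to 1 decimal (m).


V = 176 / 3.6 = 48.8889 m/s
Braking distance = 48.8889^2 / (2*0.61) = 1959.1176 m
Sighting distance = 48.8889 * 10 = 488.8889 m
S = 1959.1176 + 488.8889 = 2448.0 m

2448.0


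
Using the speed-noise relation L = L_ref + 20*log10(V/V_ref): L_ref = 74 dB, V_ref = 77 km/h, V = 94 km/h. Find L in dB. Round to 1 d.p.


V/V_ref = 94 / 77 = 1.220779
log10(1.220779) = 0.086637
20 * 0.086637 = 1.7327
L = 74 + 1.7327 = 75.7 dB

75.7


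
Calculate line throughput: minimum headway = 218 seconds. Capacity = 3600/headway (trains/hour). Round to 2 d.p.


Capacity = 3600 / headway
Capacity = 3600 / 218
Capacity = 16.51 trains/hour

16.51


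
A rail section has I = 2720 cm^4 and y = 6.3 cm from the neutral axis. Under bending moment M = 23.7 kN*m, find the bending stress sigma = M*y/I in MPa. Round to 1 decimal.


Convert units:
M = 23.7 kN*m = 23700000 N*mm
y = 6.3 cm = 63 mm
I = 2720 cm^4 = 27200000 mm^4
sigma = 23700000 * 63 / 27200000
sigma = 54.9 MPa

54.9


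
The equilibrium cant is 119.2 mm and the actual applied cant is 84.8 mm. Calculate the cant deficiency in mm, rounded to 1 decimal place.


Cant deficiency = equilibrium cant - actual cant
CD = 119.2 - 84.8
CD = 34.4 mm

34.4


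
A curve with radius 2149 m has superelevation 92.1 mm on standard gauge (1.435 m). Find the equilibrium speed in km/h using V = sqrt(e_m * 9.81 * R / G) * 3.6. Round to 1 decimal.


Convert cant: e = 92.1 mm = 0.0921 m
V_ms = sqrt(0.0921 * 9.81 * 2149 / 1.435)
V_ms = sqrt(1353.047839) = 36.7838 m/s
V = 36.7838 * 3.6 = 132.4 km/h

132.4


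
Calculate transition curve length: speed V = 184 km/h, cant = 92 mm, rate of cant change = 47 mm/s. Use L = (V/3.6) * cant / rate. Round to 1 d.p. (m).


Convert speed: V = 184 / 3.6 = 51.1111 m/s
L = 51.1111 * 92 / 47
L = 4702.2222 / 47
L = 100.0 m

100.0


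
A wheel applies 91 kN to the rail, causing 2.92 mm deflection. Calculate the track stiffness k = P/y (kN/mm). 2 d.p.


Track stiffness k = P / y
k = 91 / 2.92
k = 31.16 kN/mm

31.16


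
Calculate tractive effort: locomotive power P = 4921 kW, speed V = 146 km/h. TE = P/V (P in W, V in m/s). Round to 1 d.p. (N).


Convert: P = 4921 kW = 4921000 W
V = 146 / 3.6 = 40.5556 m/s
TE = 4921000 / 40.5556
TE = 121339.7 N

121339.7


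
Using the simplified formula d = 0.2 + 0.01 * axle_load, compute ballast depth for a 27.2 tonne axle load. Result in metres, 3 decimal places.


d = 0.2 + 0.01 * 27.2
d = 0.2 + 0.272
d = 0.472 m

0.472


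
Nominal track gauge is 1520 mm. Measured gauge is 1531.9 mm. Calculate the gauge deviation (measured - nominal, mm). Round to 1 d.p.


Deviation = measured - nominal
Deviation = 1531.9 - 1520
Deviation = 11.9 mm

11.9


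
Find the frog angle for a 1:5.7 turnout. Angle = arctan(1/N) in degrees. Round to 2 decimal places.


1/N = 1/5.7 = 0.175439
angle = arctan(0.175439) = 0.173671 rad
angle = 0.173671 * 180/pi = 9.95 degrees

9.95


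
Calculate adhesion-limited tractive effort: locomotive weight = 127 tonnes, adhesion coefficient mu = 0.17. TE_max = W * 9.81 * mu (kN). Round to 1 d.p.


TE_max = W * g * mu
TE_max = 127 * 9.81 * 0.17
TE_max = 1245.87 * 0.17
TE_max = 211.8 kN

211.8


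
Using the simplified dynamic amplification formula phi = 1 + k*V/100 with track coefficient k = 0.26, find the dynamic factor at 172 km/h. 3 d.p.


phi = 1 + k * V / 100
phi = 1 + 0.26 * 172 / 100
phi = 1 + 0.4472
phi = 1.447

1.447


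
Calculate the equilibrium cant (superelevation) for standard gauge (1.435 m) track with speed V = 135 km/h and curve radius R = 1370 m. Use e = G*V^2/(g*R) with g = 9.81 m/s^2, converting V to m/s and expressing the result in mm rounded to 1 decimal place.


Convert speed: V = 135 / 3.6 = 37.5 m/s
Apply formula: e = 1.435 * 37.5^2 / (9.81 * 1370)
e = 1.435 * 1406.25 / 13439.7
e = 0.15015 m = 150.1 mm

150.1


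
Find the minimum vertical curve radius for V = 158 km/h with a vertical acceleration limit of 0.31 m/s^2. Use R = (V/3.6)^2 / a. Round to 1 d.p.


Convert speed: V = 158 / 3.6 = 43.8889 m/s
V^2 = 1926.2346 m^2/s^2
R_v = 1926.2346 / 0.31
R_v = 6213.7 m

6213.7


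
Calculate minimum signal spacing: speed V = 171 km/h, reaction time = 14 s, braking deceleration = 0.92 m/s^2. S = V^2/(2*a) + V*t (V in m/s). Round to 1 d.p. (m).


V = 171 / 3.6 = 47.5 m/s
Braking distance = 47.5^2 / (2*0.92) = 1226.2228 m
Sighting distance = 47.5 * 14 = 665.0 m
S = 1226.2228 + 665.0 = 1891.2 m

1891.2


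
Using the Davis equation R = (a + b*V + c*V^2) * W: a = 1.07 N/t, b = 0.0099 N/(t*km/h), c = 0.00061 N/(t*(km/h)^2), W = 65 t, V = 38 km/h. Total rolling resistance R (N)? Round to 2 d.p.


b*V = 0.0099 * 38 = 0.3762
c*V^2 = 0.00061 * 1444 = 0.88084
R_per_t = 1.07 + 0.3762 + 0.88084 = 2.32704 N/t
R_total = 2.32704 * 65 = 151.26 N

151.26


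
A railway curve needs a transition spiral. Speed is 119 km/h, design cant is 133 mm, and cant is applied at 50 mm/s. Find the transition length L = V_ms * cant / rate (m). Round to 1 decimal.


Convert speed: V = 119 / 3.6 = 33.0556 m/s
L = 33.0556 * 133 / 50
L = 4396.3889 / 50
L = 87.9 m

87.9


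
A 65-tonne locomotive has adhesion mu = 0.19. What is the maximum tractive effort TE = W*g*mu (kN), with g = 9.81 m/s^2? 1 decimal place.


TE_max = W * g * mu
TE_max = 65 * 9.81 * 0.19
TE_max = 637.65 * 0.19
TE_max = 121.2 kN

121.2


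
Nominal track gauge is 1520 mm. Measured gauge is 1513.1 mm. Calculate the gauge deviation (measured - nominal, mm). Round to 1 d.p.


Deviation = measured - nominal
Deviation = 1513.1 - 1520
Deviation = -6.9 mm

-6.9


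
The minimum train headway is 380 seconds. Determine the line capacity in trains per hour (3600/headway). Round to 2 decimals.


Capacity = 3600 / headway
Capacity = 3600 / 380
Capacity = 9.47 trains/hour

9.47


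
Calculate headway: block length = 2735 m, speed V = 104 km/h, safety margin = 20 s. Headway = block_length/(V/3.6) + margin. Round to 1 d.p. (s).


V = 104 / 3.6 = 28.8889 m/s
Block traversal time = 2735 / 28.8889 = 94.6731 s
Headway = 94.6731 + 20
Headway = 114.7 s

114.7


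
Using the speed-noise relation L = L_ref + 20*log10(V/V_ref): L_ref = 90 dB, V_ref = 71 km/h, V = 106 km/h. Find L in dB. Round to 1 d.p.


V/V_ref = 106 / 71 = 1.492958
log10(1.492958) = 0.174048
20 * 0.174048 = 3.481
L = 90 + 3.481 = 93.5 dB

93.5


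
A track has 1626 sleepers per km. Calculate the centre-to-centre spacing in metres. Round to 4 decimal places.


Spacing = 1000 m / number of sleepers
Spacing = 1000 / 1626
Spacing = 0.6150 m

0.6150


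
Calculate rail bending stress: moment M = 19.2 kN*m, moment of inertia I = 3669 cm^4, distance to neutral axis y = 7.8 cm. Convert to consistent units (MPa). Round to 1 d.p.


Convert units:
M = 19.2 kN*m = 19200000 N*mm
y = 7.8 cm = 78 mm
I = 3669 cm^4 = 36690000 mm^4
sigma = 19200000 * 78 / 36690000
sigma = 40.8 MPa

40.8


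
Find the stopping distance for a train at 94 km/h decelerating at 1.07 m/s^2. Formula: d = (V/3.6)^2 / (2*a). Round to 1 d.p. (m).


Convert speed: V = 94 / 3.6 = 26.1111 m/s
V^2 = 681.7901
d = 681.7901 / (2 * 1.07)
d = 681.7901 / 2.14
d = 318.6 m

318.6


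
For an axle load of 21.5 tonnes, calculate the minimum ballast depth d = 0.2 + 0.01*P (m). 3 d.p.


d = 0.2 + 0.01 * 21.5
d = 0.2 + 0.215
d = 0.415 m

0.415


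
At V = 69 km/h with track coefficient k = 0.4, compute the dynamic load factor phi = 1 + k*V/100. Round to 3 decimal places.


phi = 1 + k * V / 100
phi = 1 + 0.4 * 69 / 100
phi = 1 + 0.276
phi = 1.276

1.276


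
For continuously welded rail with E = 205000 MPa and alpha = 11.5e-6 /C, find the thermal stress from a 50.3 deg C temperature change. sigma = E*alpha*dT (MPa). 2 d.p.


sigma = E * alpha * dT
sigma = 205000 * 11.5e-6 * 50.3
sigma = 2.3575 * 50.3
sigma = 118.58 MPa

118.58


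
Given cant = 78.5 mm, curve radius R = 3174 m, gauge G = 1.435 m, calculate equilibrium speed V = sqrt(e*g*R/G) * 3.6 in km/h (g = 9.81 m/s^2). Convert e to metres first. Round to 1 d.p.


Convert cant: e = 78.5 mm = 0.0785 m
V_ms = sqrt(0.0785 * 9.81 * 3174 / 1.435)
V_ms = sqrt(1703.309958) = 41.2712 m/s
V = 41.2712 * 3.6 = 148.6 km/h

148.6


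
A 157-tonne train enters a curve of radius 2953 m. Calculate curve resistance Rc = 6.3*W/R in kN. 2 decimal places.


Rc = 6.3 * W / R
Rc = 6.3 * 157 / 2953
Rc = 989.1 / 2953
Rc = 0.33 kN

0.33


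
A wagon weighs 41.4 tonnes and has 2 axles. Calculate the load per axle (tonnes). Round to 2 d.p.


Load per axle = total weight / number of axles
Load = 41.4 / 2
Load = 20.70 tonnes

20.70


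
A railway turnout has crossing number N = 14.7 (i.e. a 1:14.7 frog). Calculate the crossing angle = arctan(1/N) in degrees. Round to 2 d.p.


1/N = 1/14.7 = 0.068027
angle = arctan(0.068027) = 0.067923 rad
angle = 0.067923 * 180/pi = 3.89 degrees

3.89


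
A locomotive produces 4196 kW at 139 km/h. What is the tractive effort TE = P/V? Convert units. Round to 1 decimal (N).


Convert: P = 4196 kW = 4196000 W
V = 139 / 3.6 = 38.6111 m/s
TE = 4196000 / 38.6111
TE = 108673.4 N

108673.4


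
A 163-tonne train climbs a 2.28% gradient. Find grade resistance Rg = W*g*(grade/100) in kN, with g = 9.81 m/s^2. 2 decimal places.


Rg = W * 9.81 * grade / 100
Rg = 163 * 9.81 * 2.28 / 100
Rg = 1599.03 * 0.0228
Rg = 36.46 kN

36.46


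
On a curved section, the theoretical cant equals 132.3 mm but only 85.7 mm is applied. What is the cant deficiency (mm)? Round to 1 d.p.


Cant deficiency = equilibrium cant - actual cant
CD = 132.3 - 85.7
CD = 46.6 mm

46.6


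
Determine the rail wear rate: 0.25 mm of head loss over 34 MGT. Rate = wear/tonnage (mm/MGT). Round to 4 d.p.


Wear rate = total wear / cumulative tonnage
Rate = 0.25 / 34
Rate = 0.0074 mm/MGT

0.0074


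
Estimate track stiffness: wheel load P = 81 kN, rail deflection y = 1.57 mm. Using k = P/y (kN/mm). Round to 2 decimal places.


Track stiffness k = P / y
k = 81 / 1.57
k = 51.59 kN/mm

51.59


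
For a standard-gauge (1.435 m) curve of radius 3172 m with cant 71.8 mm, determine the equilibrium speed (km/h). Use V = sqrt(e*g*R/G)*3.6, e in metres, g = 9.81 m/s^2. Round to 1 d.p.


Convert cant: e = 71.8 mm = 0.0718 m
V_ms = sqrt(0.0718 * 9.81 * 3172 / 1.435)
V_ms = sqrt(1556.950227) = 39.4582 m/s
V = 39.4582 * 3.6 = 142.0 km/h

142.0


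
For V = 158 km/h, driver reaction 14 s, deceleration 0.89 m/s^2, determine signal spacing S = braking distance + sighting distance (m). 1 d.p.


V = 158 / 3.6 = 43.8889 m/s
Braking distance = 43.8889^2 / (2*0.89) = 1082.1543 m
Sighting distance = 43.8889 * 14 = 614.4444 m
S = 1082.1543 + 614.4444 = 1696.6 m

1696.6


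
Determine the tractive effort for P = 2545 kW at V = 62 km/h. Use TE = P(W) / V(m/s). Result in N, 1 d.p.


Convert: P = 2545 kW = 2545000 W
V = 62 / 3.6 = 17.2222 m/s
TE = 2545000 / 17.2222
TE = 147774.2 N

147774.2


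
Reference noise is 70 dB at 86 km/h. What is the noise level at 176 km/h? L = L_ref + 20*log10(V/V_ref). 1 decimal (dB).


V/V_ref = 176 / 86 = 2.046512
log10(2.046512) = 0.311014
20 * 0.311014 = 6.2203
L = 70 + 6.2203 = 76.2 dB

76.2


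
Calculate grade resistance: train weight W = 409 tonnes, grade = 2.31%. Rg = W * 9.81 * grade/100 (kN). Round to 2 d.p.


Rg = W * 9.81 * grade / 100
Rg = 409 * 9.81 * 2.31 / 100
Rg = 4012.29 * 0.0231
Rg = 92.68 kN

92.68


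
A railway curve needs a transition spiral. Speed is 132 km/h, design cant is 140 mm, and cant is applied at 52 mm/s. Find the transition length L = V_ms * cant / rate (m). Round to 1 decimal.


Convert speed: V = 132 / 3.6 = 36.6667 m/s
L = 36.6667 * 140 / 52
L = 5133.3333 / 52
L = 98.7 m

98.7


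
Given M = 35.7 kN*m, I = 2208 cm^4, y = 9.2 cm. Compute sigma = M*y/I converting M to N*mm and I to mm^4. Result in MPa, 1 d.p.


Convert units:
M = 35.7 kN*m = 35700000 N*mm
y = 9.2 cm = 92 mm
I = 2208 cm^4 = 22080000 mm^4
sigma = 35700000 * 92 / 22080000
sigma = 148.8 MPa

148.8


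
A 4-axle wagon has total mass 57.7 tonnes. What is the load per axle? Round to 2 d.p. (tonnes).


Load per axle = total weight / number of axles
Load = 57.7 / 4
Load = 14.43 tonnes

14.43


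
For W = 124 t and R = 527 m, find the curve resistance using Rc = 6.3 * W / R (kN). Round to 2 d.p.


Rc = 6.3 * W / R
Rc = 6.3 * 124 / 527
Rc = 781.2 / 527
Rc = 1.48 kN

1.48


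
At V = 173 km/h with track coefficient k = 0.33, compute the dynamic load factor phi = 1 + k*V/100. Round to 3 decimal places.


phi = 1 + k * V / 100
phi = 1 + 0.33 * 173 / 100
phi = 1 + 0.5709
phi = 1.571

1.571


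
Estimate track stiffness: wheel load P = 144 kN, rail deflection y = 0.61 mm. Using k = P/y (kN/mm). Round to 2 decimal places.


Track stiffness k = P / y
k = 144 / 0.61
k = 236.07 kN/mm

236.07


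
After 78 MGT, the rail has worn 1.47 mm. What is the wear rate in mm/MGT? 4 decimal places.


Wear rate = total wear / cumulative tonnage
Rate = 1.47 / 78
Rate = 0.0188 mm/MGT

0.0188


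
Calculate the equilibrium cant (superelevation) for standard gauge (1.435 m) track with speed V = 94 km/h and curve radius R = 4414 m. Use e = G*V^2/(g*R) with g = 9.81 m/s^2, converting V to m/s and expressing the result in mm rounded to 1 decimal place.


Convert speed: V = 94 / 3.6 = 26.1111 m/s
Apply formula: e = 1.435 * 26.1111^2 / (9.81 * 4414)
e = 1.435 * 681.7901 / 43301.34
e = 0.022594 m = 22.6 mm

22.6


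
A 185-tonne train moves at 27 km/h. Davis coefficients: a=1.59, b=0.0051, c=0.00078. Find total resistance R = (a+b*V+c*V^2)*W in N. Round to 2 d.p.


b*V = 0.0051 * 27 = 0.1377
c*V^2 = 0.00078 * 729 = 0.56862
R_per_t = 1.59 + 0.1377 + 0.56862 = 2.29632 N/t
R_total = 2.29632 * 185 = 424.82 N

424.82


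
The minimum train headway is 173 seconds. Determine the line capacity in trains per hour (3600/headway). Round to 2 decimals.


Capacity = 3600 / headway
Capacity = 3600 / 173
Capacity = 20.81 trains/hour

20.81


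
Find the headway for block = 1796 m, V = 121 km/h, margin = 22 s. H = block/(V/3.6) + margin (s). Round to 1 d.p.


V = 121 / 3.6 = 33.6111 m/s
Block traversal time = 1796 / 33.6111 = 53.4347 s
Headway = 53.4347 + 22
Headway = 75.4 s

75.4


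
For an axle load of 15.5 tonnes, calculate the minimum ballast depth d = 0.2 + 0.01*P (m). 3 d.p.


d = 0.2 + 0.01 * 15.5
d = 0.2 + 0.155
d = 0.355 m

0.355


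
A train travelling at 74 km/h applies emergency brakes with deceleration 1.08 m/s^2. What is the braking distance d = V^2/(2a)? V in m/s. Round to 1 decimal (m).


Convert speed: V = 74 / 3.6 = 20.5556 m/s
V^2 = 422.5309
d = 422.5309 / (2 * 1.08)
d = 422.5309 / 2.16
d = 195.6 m

195.6


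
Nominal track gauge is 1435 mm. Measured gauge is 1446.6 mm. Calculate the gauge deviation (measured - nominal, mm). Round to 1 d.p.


Deviation = measured - nominal
Deviation = 1446.6 - 1435
Deviation = 11.6 mm

11.6


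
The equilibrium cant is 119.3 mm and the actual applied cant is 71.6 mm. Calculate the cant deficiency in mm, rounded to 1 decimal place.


Cant deficiency = equilibrium cant - actual cant
CD = 119.3 - 71.6
CD = 47.7 mm

47.7


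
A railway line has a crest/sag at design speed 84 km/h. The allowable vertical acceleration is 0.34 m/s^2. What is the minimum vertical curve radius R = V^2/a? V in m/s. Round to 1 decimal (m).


Convert speed: V = 84 / 3.6 = 23.3333 m/s
V^2 = 544.4444 m^2/s^2
R_v = 544.4444 / 0.34
R_v = 1601.3 m

1601.3


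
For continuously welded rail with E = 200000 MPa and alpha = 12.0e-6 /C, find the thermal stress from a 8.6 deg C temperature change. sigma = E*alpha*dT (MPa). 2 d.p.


sigma = E * alpha * dT
sigma = 200000 * 12.0e-6 * 8.6
sigma = 2.4 * 8.6
sigma = 20.64 MPa

20.64


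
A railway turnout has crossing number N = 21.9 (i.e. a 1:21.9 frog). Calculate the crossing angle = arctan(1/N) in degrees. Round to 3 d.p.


1/N = 1/21.9 = 0.045662
angle = arctan(0.045662) = 0.04563 rad
angle = 0.04563 * 180/pi = 2.614 degrees

2.614


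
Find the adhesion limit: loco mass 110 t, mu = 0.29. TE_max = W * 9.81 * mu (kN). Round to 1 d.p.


TE_max = W * g * mu
TE_max = 110 * 9.81 * 0.29
TE_max = 1079.1 * 0.29
TE_max = 312.9 kN

312.9


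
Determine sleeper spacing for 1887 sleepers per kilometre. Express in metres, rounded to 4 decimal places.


Spacing = 1000 m / number of sleepers
Spacing = 1000 / 1887
Spacing = 0.5299 m

0.5299


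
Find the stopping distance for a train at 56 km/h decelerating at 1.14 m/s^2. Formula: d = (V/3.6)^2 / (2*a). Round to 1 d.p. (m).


Convert speed: V = 56 / 3.6 = 15.5556 m/s
V^2 = 241.9753
d = 241.9753 / (2 * 1.14)
d = 241.9753 / 2.28
d = 106.1 m

106.1


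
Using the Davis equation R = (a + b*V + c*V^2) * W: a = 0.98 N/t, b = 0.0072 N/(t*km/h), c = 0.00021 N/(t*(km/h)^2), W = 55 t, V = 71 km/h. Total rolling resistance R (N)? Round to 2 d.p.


b*V = 0.0072 * 71 = 0.5112
c*V^2 = 0.00021 * 5041 = 1.05861
R_per_t = 0.98 + 0.5112 + 1.05861 = 2.54981 N/t
R_total = 2.54981 * 55 = 140.24 N

140.24


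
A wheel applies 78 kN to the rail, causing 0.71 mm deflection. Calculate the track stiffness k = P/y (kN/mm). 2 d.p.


Track stiffness k = P / y
k = 78 / 0.71
k = 109.86 kN/mm

109.86


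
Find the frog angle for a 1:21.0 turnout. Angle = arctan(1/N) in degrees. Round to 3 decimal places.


1/N = 1/21.0 = 0.047619
angle = arctan(0.047619) = 0.047583 rad
angle = 0.047583 * 180/pi = 2.726 degrees

2.726


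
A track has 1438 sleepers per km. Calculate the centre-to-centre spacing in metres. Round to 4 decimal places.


Spacing = 1000 m / number of sleepers
Spacing = 1000 / 1438
Spacing = 0.6954 m

0.6954


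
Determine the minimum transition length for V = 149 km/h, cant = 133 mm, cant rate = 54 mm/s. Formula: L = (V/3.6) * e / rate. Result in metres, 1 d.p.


Convert speed: V = 149 / 3.6 = 41.3889 m/s
L = 41.3889 * 133 / 54
L = 5504.7222 / 54
L = 101.9 m

101.9


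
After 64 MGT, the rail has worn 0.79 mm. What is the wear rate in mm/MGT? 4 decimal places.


Wear rate = total wear / cumulative tonnage
Rate = 0.79 / 64
Rate = 0.0123 mm/MGT

0.0123


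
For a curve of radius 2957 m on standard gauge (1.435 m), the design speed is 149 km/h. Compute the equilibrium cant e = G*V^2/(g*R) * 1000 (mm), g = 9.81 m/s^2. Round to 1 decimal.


Convert speed: V = 149 / 3.6 = 41.3889 m/s
Apply formula: e = 1.435 * 41.3889^2 / (9.81 * 2957)
e = 1.435 * 1713.0401 / 29008.17
e = 0.084742 m = 84.7 mm

84.7


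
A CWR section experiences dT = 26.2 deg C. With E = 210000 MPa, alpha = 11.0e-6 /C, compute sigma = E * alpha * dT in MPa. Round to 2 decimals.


sigma = E * alpha * dT
sigma = 210000 * 11.0e-6 * 26.2
sigma = 2.31 * 26.2
sigma = 60.52 MPa

60.52


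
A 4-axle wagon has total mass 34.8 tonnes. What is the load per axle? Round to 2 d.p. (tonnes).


Load per axle = total weight / number of axles
Load = 34.8 / 4
Load = 8.70 tonnes

8.70


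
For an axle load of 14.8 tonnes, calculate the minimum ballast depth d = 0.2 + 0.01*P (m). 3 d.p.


d = 0.2 + 0.01 * 14.8
d = 0.2 + 0.148
d = 0.348 m

0.348


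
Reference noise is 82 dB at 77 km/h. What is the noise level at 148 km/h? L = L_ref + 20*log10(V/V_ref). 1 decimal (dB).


V/V_ref = 148 / 77 = 1.922078
log10(1.922078) = 0.283771
20 * 0.283771 = 5.6754
L = 82 + 5.6754 = 87.7 dB

87.7


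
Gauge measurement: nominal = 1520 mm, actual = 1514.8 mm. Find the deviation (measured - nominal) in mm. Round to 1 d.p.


Deviation = measured - nominal
Deviation = 1514.8 - 1520
Deviation = -5.2 mm

-5.2


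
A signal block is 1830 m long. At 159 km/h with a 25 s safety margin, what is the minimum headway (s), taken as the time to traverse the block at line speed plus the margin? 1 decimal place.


V = 159 / 3.6 = 44.1667 m/s
Block traversal time = 1830 / 44.1667 = 41.434 s
Headway = 41.434 + 25
Headway = 66.4 s

66.4


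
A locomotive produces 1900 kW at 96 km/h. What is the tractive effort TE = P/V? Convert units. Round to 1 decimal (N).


Convert: P = 1900 kW = 1900000 W
V = 96 / 3.6 = 26.6667 m/s
TE = 1900000 / 26.6667
TE = 71250.0 N

71250.0


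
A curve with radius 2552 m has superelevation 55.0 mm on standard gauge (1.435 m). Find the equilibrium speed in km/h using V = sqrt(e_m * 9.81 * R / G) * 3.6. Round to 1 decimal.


Convert cant: e = 55.0 mm = 0.0550 m
V_ms = sqrt(0.0550 * 9.81 * 2552 / 1.435)
V_ms = sqrt(959.534216) = 30.9763 m/s
V = 30.9763 * 3.6 = 111.5 km/h

111.5


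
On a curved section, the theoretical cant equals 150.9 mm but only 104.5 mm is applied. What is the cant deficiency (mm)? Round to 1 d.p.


Cant deficiency = equilibrium cant - actual cant
CD = 150.9 - 104.5
CD = 46.4 mm

46.4


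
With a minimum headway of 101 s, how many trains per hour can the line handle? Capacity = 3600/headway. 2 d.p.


Capacity = 3600 / headway
Capacity = 3600 / 101
Capacity = 35.64 trains/hour

35.64


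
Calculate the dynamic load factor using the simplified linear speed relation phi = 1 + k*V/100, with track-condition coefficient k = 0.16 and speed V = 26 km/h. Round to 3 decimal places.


phi = 1 + k * V / 100
phi = 1 + 0.16 * 26 / 100
phi = 1 + 0.0416
phi = 1.042

1.042


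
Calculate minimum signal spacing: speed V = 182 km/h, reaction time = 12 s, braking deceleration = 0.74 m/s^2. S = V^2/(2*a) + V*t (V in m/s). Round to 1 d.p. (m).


V = 182 / 3.6 = 50.5556 m/s
Braking distance = 50.5556^2 / (2*0.74) = 1726.9353 m
Sighting distance = 50.5556 * 12 = 606.6667 m
S = 1726.9353 + 606.6667 = 2333.6 m

2333.6


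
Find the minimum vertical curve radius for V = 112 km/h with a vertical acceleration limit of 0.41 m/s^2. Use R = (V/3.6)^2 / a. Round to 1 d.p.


Convert speed: V = 112 / 3.6 = 31.1111 m/s
V^2 = 967.9012 m^2/s^2
R_v = 967.9012 / 0.41
R_v = 2360.7 m

2360.7


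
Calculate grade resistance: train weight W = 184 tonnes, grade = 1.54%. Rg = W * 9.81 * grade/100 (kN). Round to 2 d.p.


Rg = W * 9.81 * grade / 100
Rg = 184 * 9.81 * 1.54 / 100
Rg = 1805.04 * 0.0154
Rg = 27.80 kN

27.80


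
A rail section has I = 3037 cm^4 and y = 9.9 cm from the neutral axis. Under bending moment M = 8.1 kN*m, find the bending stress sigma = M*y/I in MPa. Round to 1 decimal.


Convert units:
M = 8.1 kN*m = 8100000 N*mm
y = 9.9 cm = 99 mm
I = 3037 cm^4 = 30370000 mm^4
sigma = 8100000 * 99 / 30370000
sigma = 26.4 MPa

26.4


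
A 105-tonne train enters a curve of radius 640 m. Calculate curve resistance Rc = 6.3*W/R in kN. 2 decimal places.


Rc = 6.3 * W / R
Rc = 6.3 * 105 / 640
Rc = 661.5 / 640
Rc = 1.03 kN

1.03


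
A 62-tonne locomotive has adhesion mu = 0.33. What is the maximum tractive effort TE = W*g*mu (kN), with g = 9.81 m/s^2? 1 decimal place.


TE_max = W * g * mu
TE_max = 62 * 9.81 * 0.33
TE_max = 608.22 * 0.33
TE_max = 200.7 kN

200.7


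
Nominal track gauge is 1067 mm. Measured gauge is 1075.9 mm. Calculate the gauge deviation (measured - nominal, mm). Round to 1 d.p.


Deviation = measured - nominal
Deviation = 1075.9 - 1067
Deviation = 8.9 mm

8.9


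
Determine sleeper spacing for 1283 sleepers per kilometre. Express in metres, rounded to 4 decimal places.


Spacing = 1000 m / number of sleepers
Spacing = 1000 / 1283
Spacing = 0.7794 m

0.7794


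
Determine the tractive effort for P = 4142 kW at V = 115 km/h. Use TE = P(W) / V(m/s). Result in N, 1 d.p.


Convert: P = 4142 kW = 4142000 W
V = 115 / 3.6 = 31.9444 m/s
TE = 4142000 / 31.9444
TE = 129662.6 N

129662.6


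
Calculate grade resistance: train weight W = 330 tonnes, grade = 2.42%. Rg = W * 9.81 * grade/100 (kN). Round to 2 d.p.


Rg = W * 9.81 * grade / 100
Rg = 330 * 9.81 * 2.42 / 100
Rg = 3237.3 * 0.0242
Rg = 78.34 kN

78.34


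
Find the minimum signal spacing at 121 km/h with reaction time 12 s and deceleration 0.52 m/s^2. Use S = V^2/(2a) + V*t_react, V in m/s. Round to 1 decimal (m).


V = 121 / 3.6 = 33.6111 m/s
Braking distance = 33.6111^2 / (2*0.52) = 1086.2565 m
Sighting distance = 33.6111 * 12 = 403.3333 m
S = 1086.2565 + 403.3333 = 1489.6 m

1489.6


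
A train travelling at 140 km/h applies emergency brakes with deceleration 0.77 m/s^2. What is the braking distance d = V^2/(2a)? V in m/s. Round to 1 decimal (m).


Convert speed: V = 140 / 3.6 = 38.8889 m/s
V^2 = 1512.3457
d = 1512.3457 / (2 * 0.77)
d = 1512.3457 / 1.54
d = 982.0 m

982.0


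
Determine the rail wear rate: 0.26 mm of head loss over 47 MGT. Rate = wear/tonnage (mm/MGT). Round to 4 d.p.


Wear rate = total wear / cumulative tonnage
Rate = 0.26 / 47
Rate = 0.0055 mm/MGT

0.0055


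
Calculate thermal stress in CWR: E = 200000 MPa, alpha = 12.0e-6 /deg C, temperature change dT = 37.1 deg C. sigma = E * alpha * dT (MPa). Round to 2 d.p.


sigma = E * alpha * dT
sigma = 200000 * 12.0e-6 * 37.1
sigma = 2.4 * 37.1
sigma = 89.04 MPa

89.04


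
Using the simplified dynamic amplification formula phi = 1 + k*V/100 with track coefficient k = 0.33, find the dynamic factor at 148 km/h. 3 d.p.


phi = 1 + k * V / 100
phi = 1 + 0.33 * 148 / 100
phi = 1 + 0.4884
phi = 1.488

1.488


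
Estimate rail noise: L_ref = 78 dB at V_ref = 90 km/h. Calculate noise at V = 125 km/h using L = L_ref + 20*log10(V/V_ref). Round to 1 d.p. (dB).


V/V_ref = 125 / 90 = 1.388889
log10(1.388889) = 0.142668
20 * 0.142668 = 2.8534
L = 78 + 2.8534 = 80.9 dB

80.9


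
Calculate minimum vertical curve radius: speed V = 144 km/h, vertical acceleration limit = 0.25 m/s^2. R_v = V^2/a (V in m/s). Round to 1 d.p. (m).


Convert speed: V = 144 / 3.6 = 40.0 m/s
V^2 = 1600.0 m^2/s^2
R_v = 1600.0 / 0.25
R_v = 6400.0 m

6400.0


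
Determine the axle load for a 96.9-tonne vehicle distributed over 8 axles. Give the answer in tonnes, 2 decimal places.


Load per axle = total weight / number of axles
Load = 96.9 / 8
Load = 12.11 tonnes

12.11


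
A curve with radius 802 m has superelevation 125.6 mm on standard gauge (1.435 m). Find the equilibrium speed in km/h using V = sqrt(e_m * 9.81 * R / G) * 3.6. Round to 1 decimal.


Convert cant: e = 125.6 mm = 0.1256 m
V_ms = sqrt(0.1256 * 9.81 * 802 / 1.435)
V_ms = sqrt(688.62235) = 26.2416 m/s
V = 26.2416 * 3.6 = 94.5 km/h

94.5


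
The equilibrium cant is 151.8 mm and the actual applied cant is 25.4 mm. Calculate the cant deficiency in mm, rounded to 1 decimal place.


Cant deficiency = equilibrium cant - actual cant
CD = 151.8 - 25.4
CD = 126.4 mm

126.4


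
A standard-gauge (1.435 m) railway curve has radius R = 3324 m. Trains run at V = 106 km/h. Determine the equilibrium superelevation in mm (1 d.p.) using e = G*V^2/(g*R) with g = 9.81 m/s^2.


Convert speed: V = 106 / 3.6 = 29.4444 m/s
Apply formula: e = 1.435 * 29.4444^2 / (9.81 * 3324)
e = 1.435 * 866.9753 / 32608.44
e = 0.038153 m = 38.2 mm

38.2


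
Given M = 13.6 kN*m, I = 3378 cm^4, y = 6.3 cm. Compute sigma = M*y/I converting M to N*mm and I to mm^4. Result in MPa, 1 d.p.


Convert units:
M = 13.6 kN*m = 13600000 N*mm
y = 6.3 cm = 63 mm
I = 3378 cm^4 = 33780000 mm^4
sigma = 13600000 * 63 / 33780000
sigma = 25.4 MPa

25.4


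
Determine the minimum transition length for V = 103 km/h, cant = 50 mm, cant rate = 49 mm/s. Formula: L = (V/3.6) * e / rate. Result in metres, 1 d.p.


Convert speed: V = 103 / 3.6 = 28.6111 m/s
L = 28.6111 * 50 / 49
L = 1430.5556 / 49
L = 29.2 m

29.2


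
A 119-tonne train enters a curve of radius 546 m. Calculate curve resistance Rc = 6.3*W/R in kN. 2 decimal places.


Rc = 6.3 * W / R
Rc = 6.3 * 119 / 546
Rc = 749.7 / 546
Rc = 1.37 kN

1.37


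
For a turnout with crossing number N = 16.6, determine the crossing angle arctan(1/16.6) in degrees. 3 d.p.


1/N = 1/16.6 = 0.060241
angle = arctan(0.060241) = 0.060168 rad
angle = 0.060168 * 180/pi = 3.447 degrees

3.447


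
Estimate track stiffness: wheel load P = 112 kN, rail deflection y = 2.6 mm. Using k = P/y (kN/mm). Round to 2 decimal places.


Track stiffness k = P / y
k = 112 / 2.6
k = 43.08 kN/mm

43.08


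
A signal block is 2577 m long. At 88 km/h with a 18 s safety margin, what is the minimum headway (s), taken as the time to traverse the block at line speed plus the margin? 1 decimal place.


V = 88 / 3.6 = 24.4444 m/s
Block traversal time = 2577 / 24.4444 = 105.4227 s
Headway = 105.4227 + 18
Headway = 123.4 s

123.4


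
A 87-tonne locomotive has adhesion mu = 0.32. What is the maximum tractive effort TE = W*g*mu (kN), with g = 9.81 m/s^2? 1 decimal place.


TE_max = W * g * mu
TE_max = 87 * 9.81 * 0.32
TE_max = 853.47 * 0.32
TE_max = 273.1 kN

273.1


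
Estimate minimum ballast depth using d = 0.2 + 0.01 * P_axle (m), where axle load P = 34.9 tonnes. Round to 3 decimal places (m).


d = 0.2 + 0.01 * 34.9
d = 0.2 + 0.349
d = 0.549 m

0.549


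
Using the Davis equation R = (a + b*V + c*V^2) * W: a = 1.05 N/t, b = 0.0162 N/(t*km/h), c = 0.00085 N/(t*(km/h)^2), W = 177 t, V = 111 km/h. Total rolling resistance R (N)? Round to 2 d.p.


b*V = 0.0162 * 111 = 1.7982
c*V^2 = 0.00085 * 12321 = 10.47285
R_per_t = 1.05 + 1.7982 + 10.47285 = 13.32105 N/t
R_total = 13.32105 * 177 = 2357.83 N

2357.83


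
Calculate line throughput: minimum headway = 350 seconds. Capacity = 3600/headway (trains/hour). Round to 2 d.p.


Capacity = 3600 / headway
Capacity = 3600 / 350
Capacity = 10.29 trains/hour

10.29


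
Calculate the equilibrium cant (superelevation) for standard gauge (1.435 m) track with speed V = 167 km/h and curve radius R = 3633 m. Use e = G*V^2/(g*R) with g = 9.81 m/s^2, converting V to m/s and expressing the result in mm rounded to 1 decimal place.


Convert speed: V = 167 / 3.6 = 46.3889 m/s
Apply formula: e = 1.435 * 46.3889^2 / (9.81 * 3633)
e = 1.435 * 2151.929 / 35639.73
e = 0.086645 m = 86.6 mm

86.6


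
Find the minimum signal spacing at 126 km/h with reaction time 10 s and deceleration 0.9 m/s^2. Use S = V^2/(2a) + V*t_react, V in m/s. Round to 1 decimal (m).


V = 126 / 3.6 = 35.0 m/s
Braking distance = 35.0^2 / (2*0.9) = 680.5556 m
Sighting distance = 35.0 * 10 = 350.0 m
S = 680.5556 + 350.0 = 1030.6 m

1030.6


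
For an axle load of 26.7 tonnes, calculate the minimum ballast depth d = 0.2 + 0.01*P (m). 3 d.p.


d = 0.2 + 0.01 * 26.7
d = 0.2 + 0.267
d = 0.467 m

0.467


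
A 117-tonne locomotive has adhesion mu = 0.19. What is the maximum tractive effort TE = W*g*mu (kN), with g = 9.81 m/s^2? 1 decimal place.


TE_max = W * g * mu
TE_max = 117 * 9.81 * 0.19
TE_max = 1147.77 * 0.19
TE_max = 218.1 kN

218.1


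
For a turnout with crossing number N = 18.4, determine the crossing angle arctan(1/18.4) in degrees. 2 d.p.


1/N = 1/18.4 = 0.054348
angle = arctan(0.054348) = 0.054294 rad
angle = 0.054294 * 180/pi = 3.11 degrees

3.11


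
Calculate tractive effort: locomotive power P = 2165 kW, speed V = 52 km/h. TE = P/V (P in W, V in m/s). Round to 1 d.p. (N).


Convert: P = 2165 kW = 2165000 W
V = 52 / 3.6 = 14.4444 m/s
TE = 2165000 / 14.4444
TE = 149884.6 N

149884.6


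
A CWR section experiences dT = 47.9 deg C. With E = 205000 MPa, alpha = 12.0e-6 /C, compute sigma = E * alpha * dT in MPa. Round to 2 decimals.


sigma = E * alpha * dT
sigma = 205000 * 12.0e-6 * 47.9
sigma = 2.46 * 47.9
sigma = 117.83 MPa

117.83


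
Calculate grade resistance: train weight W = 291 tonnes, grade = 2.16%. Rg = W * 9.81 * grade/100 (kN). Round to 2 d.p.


Rg = W * 9.81 * grade / 100
Rg = 291 * 9.81 * 2.16 / 100
Rg = 2854.71 * 0.0216
Rg = 61.66 kN

61.66


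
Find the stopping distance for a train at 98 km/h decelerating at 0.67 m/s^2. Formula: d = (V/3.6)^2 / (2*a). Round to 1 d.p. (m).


Convert speed: V = 98 / 3.6 = 27.2222 m/s
V^2 = 741.0494
d = 741.0494 / (2 * 0.67)
d = 741.0494 / 1.34
d = 553.0 m

553.0


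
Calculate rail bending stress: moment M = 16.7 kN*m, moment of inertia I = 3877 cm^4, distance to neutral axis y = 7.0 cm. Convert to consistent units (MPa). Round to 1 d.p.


Convert units:
M = 16.7 kN*m = 16700000 N*mm
y = 7.0 cm = 70 mm
I = 3877 cm^4 = 38770000 mm^4
sigma = 16700000 * 70 / 38770000
sigma = 30.2 MPa

30.2


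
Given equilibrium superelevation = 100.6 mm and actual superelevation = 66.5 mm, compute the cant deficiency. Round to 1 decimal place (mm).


Cant deficiency = equilibrium cant - actual cant
CD = 100.6 - 66.5
CD = 34.1 mm

34.1


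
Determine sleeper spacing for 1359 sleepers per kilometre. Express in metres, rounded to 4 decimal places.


Spacing = 1000 m / number of sleepers
Spacing = 1000 / 1359
Spacing = 0.7358 m

0.7358


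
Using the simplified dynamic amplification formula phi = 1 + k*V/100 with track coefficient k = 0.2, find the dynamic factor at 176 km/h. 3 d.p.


phi = 1 + k * V / 100
phi = 1 + 0.2 * 176 / 100
phi = 1 + 0.352
phi = 1.352

1.352


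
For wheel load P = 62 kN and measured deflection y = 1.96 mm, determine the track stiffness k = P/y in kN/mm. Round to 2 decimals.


Track stiffness k = P / y
k = 62 / 1.96
k = 31.63 kN/mm

31.63
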